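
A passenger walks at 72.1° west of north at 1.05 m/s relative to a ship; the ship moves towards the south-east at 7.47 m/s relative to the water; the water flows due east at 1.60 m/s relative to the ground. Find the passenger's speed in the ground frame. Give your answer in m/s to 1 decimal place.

In east/north components (m/s): passenger relative to ship = (-0.999, 0.323); ship relative to water = (5.282, -5.282); water relative to ground = (1.600, 0.000).
Sum = (5.883, -4.959) m/s.
Speed = |(5.883, -4.959)| = 7.694 m/s.

7.7 m/s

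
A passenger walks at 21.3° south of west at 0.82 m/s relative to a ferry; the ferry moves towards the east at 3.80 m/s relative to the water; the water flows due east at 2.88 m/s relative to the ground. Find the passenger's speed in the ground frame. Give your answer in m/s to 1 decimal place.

5.9 m/s

In east/north components (m/s): passenger relative to ferry = (-0.764, -0.298); ferry relative to water = (3.800, 0.000); water relative to ground = (2.880, 0.000).
Sum = (5.916, -0.298) m/s.
Speed = |(5.916, -0.298)| = 5.924 m/s.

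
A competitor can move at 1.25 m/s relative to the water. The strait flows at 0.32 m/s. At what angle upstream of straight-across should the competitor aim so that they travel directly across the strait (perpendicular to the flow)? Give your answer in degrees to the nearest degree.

To cancel the current, the upstream component of the competitor's velocity must equal the flow: 1.25 sin θ = 0.32.
sin θ = 0.32 / 1.25 = 0.2560.
θ = arcsin(0.2560) = 14.833°.

15°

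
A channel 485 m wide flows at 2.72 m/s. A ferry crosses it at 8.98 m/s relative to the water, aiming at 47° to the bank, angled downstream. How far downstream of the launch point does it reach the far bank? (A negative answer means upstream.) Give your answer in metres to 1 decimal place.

Perpendicular speed = 6.568 m/s; crossing time = 485 / 6.568 = 73.848 s.
Net downstream speed = 8.844 m/s.
Drift = 8.844 × 73.848 = 653.136 m (downstream).

653.1 m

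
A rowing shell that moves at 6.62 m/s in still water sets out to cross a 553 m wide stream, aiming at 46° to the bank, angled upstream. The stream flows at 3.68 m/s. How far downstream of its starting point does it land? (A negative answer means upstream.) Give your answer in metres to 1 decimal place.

Perpendicular speed = 4.762 m/s; crossing time = 553 / 4.762 = 116.127 s.
Net downstream speed = -0.919 m/s.
Drift = -0.919 × 116.127 = -106.679 m (upstream).

-106.7 m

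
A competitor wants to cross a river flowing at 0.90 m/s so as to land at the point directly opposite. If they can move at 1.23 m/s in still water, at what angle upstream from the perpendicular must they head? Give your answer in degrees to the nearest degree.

To cancel the current, the upstream component of the competitor's velocity must equal the flow: 1.23 sin θ = 0.90.
sin θ = 0.90 / 1.23 = 0.7317.
θ = arcsin(0.7317) = 47.030°.

47°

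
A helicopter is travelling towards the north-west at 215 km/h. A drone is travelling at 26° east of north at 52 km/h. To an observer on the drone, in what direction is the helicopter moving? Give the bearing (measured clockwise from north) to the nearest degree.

301°

Taking east as x and north as y: helicopter velocity = (-152.028, 152.028) km/h; drone velocity = (22.795, 46.737) km/h.
Velocity of helicopter relative to drone = (-152.028, 152.028) − (22.795, 46.737) = (-174.823, 105.291) km/h.
Bearing = atan2(-174.82, 105.29) = 301.06° clockwise from north.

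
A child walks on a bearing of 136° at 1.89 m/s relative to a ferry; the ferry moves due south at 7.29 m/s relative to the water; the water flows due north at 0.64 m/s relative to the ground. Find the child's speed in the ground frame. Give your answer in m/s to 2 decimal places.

8.12 m/s

In east/north components (m/s): child relative to ferry = (1.313, -1.360); ferry relative to water = (0.000, -7.290); water relative to ground = (0.000, 0.640).
Sum = (1.313, -8.010) m/s.
Speed = |(1.313, -8.010)| = 8.116 m/s.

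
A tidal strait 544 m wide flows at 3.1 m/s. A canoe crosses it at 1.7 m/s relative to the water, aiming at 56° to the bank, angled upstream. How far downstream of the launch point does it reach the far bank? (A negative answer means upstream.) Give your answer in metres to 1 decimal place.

Perpendicular speed = 1.409 m/s; crossing time = 544 / 1.409 = 385.990 s.
Net downstream speed = 2.149 m/s.
Drift = 2.149 × 385.990 = 829.636 m (downstream).

829.6 m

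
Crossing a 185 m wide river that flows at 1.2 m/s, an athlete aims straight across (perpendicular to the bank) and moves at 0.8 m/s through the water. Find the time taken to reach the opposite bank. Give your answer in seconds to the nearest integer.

231 s

The component of the athlete's velocity perpendicular to the bank is 0.8 m/s.
The current is parallel to the bank, so it does not affect the crossing time.
Time = 185 / 0.800 = 231.250 s.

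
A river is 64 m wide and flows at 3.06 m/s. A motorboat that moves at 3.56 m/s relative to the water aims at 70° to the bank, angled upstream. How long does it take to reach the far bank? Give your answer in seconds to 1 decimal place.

19.1 s

The component of the motorboat's velocity perpendicular to the bank is 3.56 × sin 70° = 3.345 m/s.
The flow acts along the bank and has no component across it.
Time = 64 / 3.345 = 19.131 s.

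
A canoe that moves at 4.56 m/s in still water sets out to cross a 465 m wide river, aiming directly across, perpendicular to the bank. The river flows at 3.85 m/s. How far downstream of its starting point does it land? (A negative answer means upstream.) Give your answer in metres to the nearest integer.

Perpendicular speed = 4.560 m/s; crossing time = 465 / 4.560 = 101.974 s.
Net downstream speed = 3.850 m/s.
Drift = 3.850 × 101.974 = 392.599 m (downstream).

393 m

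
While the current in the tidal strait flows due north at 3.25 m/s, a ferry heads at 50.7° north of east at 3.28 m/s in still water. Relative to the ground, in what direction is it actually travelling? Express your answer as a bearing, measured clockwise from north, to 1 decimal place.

019.7°

Taking east as x and north as y: velocity relative to the water = (2.077, 2.538) m/s; the water relative to ground = (0.000, 3.250) m/s.
Velocity relative to ground = (2.077, 2.538) + (0.000, 3.250) = (2.077, 5.788) m/s.
Bearing = atan2(2.08, 5.79) = 19.74° clockwise from north.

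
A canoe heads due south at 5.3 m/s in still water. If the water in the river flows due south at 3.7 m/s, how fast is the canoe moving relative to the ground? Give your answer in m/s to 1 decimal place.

9.0 m/s

Taking east as x and north as y: velocity relative to the water = (0.000, -5.300) m/s; the water relative to ground = (0.000, -3.700) m/s.
Velocity relative to ground = (0.000, -5.300) + (0.000, -3.700) = (0.000, -9.000) m/s.
Speed = |(0.000, -9.000)| = 9.000 m/s.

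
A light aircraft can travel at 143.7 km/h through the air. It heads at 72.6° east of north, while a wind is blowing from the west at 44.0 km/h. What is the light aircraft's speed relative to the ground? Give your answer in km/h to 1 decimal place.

Taking east as x and north as y: velocity relative to the air = (137.124, 42.972) km/h; the air relative to ground = (44.000, 0.000) km/h.
Velocity relative to ground = (137.124, 42.972) + (44.000, 0.000) = (181.124, 42.972) km/h.
Speed = |(181.124, 42.972)| = 186.152 km/h.

186.2 km/h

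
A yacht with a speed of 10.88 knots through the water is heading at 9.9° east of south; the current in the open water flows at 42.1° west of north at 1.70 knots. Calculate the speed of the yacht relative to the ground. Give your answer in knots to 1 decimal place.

Taking east as x and north as y: velocity relative to the water = (1.871, -10.718) knots; the water relative to ground = (-1.140, 1.261) knots.
Velocity relative to ground = (1.871, -10.718) + (-1.140, 1.261) = (0.731, -9.457) knots.
Speed = |(0.731, -9.457)| = 9.485 knots.

9.5 knots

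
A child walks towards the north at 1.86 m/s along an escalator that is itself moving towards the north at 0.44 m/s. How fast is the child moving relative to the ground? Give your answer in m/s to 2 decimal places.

Taking east as x and north as y: escalator velocity = (0.000, 0.440) m/s; child velocity relative to escalator = (0.000, 1.860) m/s.
Velocity relative to ground = (0.000, 0.440) + (0.000, 1.860) = (0.000, 2.300) m/s.
Speed = |(0.000, 2.300)| = 2.300 m/s.

2.30 m/s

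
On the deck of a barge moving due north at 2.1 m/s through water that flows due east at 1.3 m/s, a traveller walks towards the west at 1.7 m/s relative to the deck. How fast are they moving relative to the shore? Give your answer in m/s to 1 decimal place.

2.1 m/s

In east/north components (m/s): traveller relative to barge = (-1.700, 0.000); barge relative to water = (0.000, 2.100); water relative to ground = (1.300, 0.000).
Sum = (-0.400, 2.100) m/s.
Speed = |(-0.400, 2.100)| = 2.138 m/s.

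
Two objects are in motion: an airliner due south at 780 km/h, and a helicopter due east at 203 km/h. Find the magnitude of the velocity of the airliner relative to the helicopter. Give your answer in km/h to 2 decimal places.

805.98 km/h

Taking east as x and north as y: airliner velocity = (0.000, -780.000) km/h; helicopter velocity = (203.000, 0.000) km/h.
Velocity of airliner relative to helicopter = (0.000, -780.000) − (203.000, 0.000) = (-203.000, -780.000) km/h.
Magnitude = |(-203.000, -780.000)| = 805.983 km/h.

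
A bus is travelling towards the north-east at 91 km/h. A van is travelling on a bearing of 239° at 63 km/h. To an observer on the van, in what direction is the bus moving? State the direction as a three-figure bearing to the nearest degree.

Taking east as x and north as y: bus velocity = (64.347, 64.347) km/h; van velocity = (-54.002, -32.447) km/h.
Velocity of bus relative to van = (64.347, 64.347) − (-54.002, -32.447) = (118.348, 96.794) km/h.
Bearing = atan2(118.35, 96.79) = 50.72° clockwise from north.

051°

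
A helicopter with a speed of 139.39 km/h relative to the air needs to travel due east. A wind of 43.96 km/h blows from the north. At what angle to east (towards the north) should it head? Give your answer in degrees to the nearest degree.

The wind pushes perpendicular to the desired track; the heading must have a component into the wind equal to 43.96 km/h: 139.39 sin θ = 43.96.
sin θ = 0.3154, so θ = 18.383°.

18°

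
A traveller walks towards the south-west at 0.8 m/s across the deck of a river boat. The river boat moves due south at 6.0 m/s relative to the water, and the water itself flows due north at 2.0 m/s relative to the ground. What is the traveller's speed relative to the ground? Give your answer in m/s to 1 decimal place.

4.6 m/s

In east/north components (m/s): traveller relative to river boat = (-0.566, -0.566); river boat relative to water = (0.000, -6.000); water relative to ground = (0.000, 2.000).
Sum = (-0.566, -4.566) m/s.
Speed = |(-0.566, -4.566)| = 4.601 m/s.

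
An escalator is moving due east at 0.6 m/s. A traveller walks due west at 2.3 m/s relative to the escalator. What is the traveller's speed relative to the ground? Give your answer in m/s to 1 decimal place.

1.7 m/s

Taking east as x and north as y: escalator velocity = (0.600, 0.000) m/s; traveller velocity relative to escalator = (-2.300, 0.000) m/s.
Velocity relative to ground = (0.600, 0.000) + (-2.300, 0.000) = (-1.700, 0.000) m/s.
Speed = |(-1.700, 0.000)| = 1.700 m/s.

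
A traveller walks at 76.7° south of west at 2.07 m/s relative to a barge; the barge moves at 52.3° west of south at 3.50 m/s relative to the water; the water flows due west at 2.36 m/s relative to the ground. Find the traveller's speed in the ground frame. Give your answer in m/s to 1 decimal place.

7.0 m/s

In east/north components (m/s): traveller relative to barge = (-0.476, -2.014); barge relative to water = (-2.769, -2.140); water relative to ground = (-2.360, 0.000).
Sum = (-5.605, -4.155) m/s.
Speed = |(-5.605, -4.155)| = 6.977 m/s.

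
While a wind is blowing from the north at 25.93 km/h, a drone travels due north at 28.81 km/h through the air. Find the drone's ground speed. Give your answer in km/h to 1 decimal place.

2.9 km/h

Taking east as x and north as y: velocity relative to the air = (0.000, 28.810) km/h; the air relative to ground = (0.000, -25.930) km/h.
Velocity relative to ground = (0.000, 28.810) + (0.000, -25.930) = (0.000, 2.880) km/h.
Speed = |(0.000, 2.880)| = 2.880 km/h.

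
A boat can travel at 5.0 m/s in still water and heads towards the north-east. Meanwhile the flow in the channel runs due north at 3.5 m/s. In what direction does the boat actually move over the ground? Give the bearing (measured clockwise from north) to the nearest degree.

027°

Taking east as x and north as y: velocity relative to the water = (3.536, 3.536) m/s; the water relative to ground = (0.000, 3.500) m/s.
Velocity relative to ground = (3.536, 3.536) + (0.000, 3.500) = (3.536, 7.036) m/s.
Bearing = atan2(3.54, 7.04) = 26.68° clockwise from north.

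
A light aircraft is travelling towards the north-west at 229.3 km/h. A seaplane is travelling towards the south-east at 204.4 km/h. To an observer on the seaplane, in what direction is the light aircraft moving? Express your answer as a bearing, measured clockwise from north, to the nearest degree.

Taking east as x and north as y: light aircraft velocity = (-162.140, 162.140) km/h; seaplane velocity = (144.533, -144.533) km/h.
Velocity of light aircraft relative to seaplane = (-162.140, 162.140) − (144.533, -144.533) = (-306.672, 306.672) km/h.
Bearing = atan2(-306.67, 306.67) = 315.00° clockwise from north.

315°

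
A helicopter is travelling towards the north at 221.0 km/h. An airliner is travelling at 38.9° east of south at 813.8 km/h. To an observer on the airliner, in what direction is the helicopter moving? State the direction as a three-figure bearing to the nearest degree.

329°

Taking east as x and north as y: helicopter velocity = (0.000, 221.000) km/h; airliner velocity = (511.036, -633.334) km/h.
Velocity of helicopter relative to airliner = (0.000, 221.000) − (511.036, -633.334) = (-511.036, 854.334) km/h.
Bearing = atan2(-511.04, 854.33) = 329.11° clockwise from north.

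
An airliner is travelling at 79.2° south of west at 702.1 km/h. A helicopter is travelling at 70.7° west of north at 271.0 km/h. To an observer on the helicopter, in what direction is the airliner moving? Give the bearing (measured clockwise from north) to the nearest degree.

Taking east as x and north as y: airliner velocity = (-131.560, -689.664) km/h; helicopter velocity = (-255.770, 89.569) km/h.
Velocity of airliner relative to helicopter = (-131.560, -689.664) − (-255.770, 89.569) = (124.210, -779.233) km/h.
Bearing = atan2(124.21, -779.23) = 170.94° clockwise from north.

171°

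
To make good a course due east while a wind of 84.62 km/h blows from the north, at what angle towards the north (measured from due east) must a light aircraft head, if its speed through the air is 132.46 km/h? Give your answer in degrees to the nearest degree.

The wind pushes perpendicular to the desired track; the heading must have a component into the wind equal to 84.62 km/h: 132.46 sin θ = 84.62.
sin θ = 0.6388, so θ = 39.705°.

40°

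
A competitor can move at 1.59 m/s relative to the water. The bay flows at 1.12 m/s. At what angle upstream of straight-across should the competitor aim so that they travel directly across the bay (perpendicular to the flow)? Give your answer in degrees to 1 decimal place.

To cancel the current, the upstream component of the competitor's velocity must equal the flow: 1.59 sin θ = 1.12.
sin θ = 1.12 / 1.59 = 0.7044.
θ = arcsin(0.7044) = 44.781°.

44.8°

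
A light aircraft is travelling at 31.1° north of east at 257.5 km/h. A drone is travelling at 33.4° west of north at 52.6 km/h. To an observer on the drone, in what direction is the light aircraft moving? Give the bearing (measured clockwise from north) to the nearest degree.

070°

Taking east as x and north as y: light aircraft velocity = (220.489, 133.007) km/h; drone velocity = (-28.955, 43.913) km/h.
Velocity of light aircraft relative to drone = (220.489, 133.007) − (-28.955, 43.913) = (249.444, 89.094) km/h.
Bearing = atan2(249.44, 89.09) = 70.34° clockwise from north.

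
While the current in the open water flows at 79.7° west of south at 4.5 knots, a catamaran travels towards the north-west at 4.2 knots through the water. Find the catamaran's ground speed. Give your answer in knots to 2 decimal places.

Taking east as x and north as y: velocity relative to the water = (-2.970, 2.970) knots; the water relative to ground = (-4.427, -0.805) knots.
Velocity relative to ground = (-2.970, 2.970) + (-4.427, -0.805) = (-7.397, 2.165) knots.
Speed = |(-7.397, 2.165)| = 7.708 knots.

7.71 knots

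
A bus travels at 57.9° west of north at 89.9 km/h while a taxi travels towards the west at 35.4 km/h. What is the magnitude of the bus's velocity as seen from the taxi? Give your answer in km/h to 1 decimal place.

62.8 km/h

Taking east as x and north as y: bus velocity = (-76.156, 47.773) km/h; taxi velocity = (-35.400, 0.000) km/h.
Velocity of bus relative to taxi = (-76.156, 47.773) − (-35.400, 0.000) = (-40.756, 47.773) km/h.
Magnitude = |(-40.756, 47.773)| = 62.796 km/h.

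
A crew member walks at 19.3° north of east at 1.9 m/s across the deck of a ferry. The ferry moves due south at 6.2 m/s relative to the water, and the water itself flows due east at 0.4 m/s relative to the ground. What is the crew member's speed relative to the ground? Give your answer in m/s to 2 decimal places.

5.99 m/s

In east/north components (m/s): crew member relative to ferry = (1.793, 0.628); ferry relative to water = (0.000, -6.200); water relative to ground = (0.400, 0.000).
Sum = (2.193, -5.572) m/s.
Speed = |(2.193, -5.572)| = 5.988 m/s.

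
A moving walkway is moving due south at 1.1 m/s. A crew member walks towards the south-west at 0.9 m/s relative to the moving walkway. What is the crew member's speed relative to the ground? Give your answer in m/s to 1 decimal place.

Taking east as x and north as y: moving walkway velocity = (0.000, -1.100) m/s; crew member velocity relative to moving walkway = (-0.636, -0.636) m/s.
Velocity relative to ground = (0.000, -1.100) + (-0.636, -0.636) = (-0.636, -1.736) m/s.
Speed = |(-0.636, -1.736)| = 1.849 m/s.

1.8 m/s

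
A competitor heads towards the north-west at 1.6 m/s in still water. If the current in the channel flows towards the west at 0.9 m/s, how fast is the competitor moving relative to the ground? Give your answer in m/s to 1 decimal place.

2.3 m/s

Taking east as x and north as y: velocity relative to the water = (-1.131, 1.131) m/s; the water relative to ground = (-0.900, 0.000) m/s.
Velocity relative to ground = (-1.131, 1.131) + (-0.900, 0.000) = (-2.031, 1.131) m/s.
Speed = |(-2.031, 1.131)| = 2.325 m/s.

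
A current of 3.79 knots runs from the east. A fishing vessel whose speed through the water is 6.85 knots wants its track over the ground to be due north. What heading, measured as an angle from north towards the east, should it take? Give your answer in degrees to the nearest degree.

The current pushes perpendicular to the desired track; the heading must have a component into the current equal to 3.79 knots: 6.85 sin θ = 3.79.
sin θ = 0.5533, so θ = 33.593°.

34°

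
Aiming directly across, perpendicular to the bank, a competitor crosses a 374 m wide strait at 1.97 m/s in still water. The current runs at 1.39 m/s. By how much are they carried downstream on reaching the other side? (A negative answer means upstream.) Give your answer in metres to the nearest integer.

Perpendicular speed = 1.970 m/s; crossing time = 374 / 1.970 = 189.848 s.
Net downstream speed = 1.390 m/s.
Drift = 1.390 × 189.848 = 263.888 m (downstream).

264 m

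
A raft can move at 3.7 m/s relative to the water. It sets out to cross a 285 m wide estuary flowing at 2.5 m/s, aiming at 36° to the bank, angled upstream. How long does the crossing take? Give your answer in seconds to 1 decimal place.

131.0 s

The component of the raft's velocity perpendicular to the bank is 3.7 × sin 36° = 2.175 m/s.
Only the cross-stream component determines the crossing time; the current contributes nothing perpendicular to the bank.
Time = 285 / 2.175 = 131.046 s.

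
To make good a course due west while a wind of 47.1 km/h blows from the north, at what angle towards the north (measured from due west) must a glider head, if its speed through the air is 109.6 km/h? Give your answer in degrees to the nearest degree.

The wind pushes perpendicular to the desired track; the heading must have a component into the wind equal to 47.1 km/h: 109.6 sin θ = 47.1.
sin θ = 0.4297, so θ = 25.451°.

25°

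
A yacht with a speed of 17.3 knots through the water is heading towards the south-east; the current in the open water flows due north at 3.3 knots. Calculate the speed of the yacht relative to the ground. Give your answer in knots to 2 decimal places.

15.15 knots

Taking east as x and north as y: velocity relative to the water = (12.233, -12.233) knots; the water relative to ground = (0.000, 3.300) knots.
Velocity relative to ground = (12.233, -12.233) + (0.000, 3.300) = (12.233, -8.933) knots.
Speed = |(12.233, -8.933)| = 15.147 knots.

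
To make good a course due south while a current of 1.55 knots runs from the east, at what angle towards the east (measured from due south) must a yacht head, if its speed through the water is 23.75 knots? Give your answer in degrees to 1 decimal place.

3.7°

The current pushes perpendicular to the desired track; the heading must have a component into the current equal to 1.55 knots: 23.75 sin θ = 1.55.
sin θ = 0.0653, so θ = 3.742°.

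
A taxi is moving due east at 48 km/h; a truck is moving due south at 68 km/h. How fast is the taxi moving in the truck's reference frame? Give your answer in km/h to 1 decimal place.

Taking east as x and north as y: taxi velocity = (48.000, 0.000) km/h; truck velocity = (0.000, -68.000) km/h.
Velocity of taxi relative to truck = (48.000, 0.000) − (0.000, -68.000) = (48.000, 68.000) km/h.
Magnitude = |(48.000, 68.000)| = 83.235 km/h.

83.2 km/h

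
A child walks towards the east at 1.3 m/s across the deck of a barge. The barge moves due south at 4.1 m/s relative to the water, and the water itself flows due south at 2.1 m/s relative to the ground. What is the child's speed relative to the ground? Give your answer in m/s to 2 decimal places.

In east/north components (m/s): child relative to barge = (1.300, 0.000); barge relative to water = (0.000, -4.100); water relative to ground = (0.000, -2.100).
Sum = (1.300, -6.200) m/s.
Speed = |(1.300, -6.200)| = 6.335 m/s.

6.33 m/s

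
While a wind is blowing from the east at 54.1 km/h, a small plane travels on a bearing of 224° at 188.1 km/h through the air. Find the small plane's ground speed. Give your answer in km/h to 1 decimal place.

Taking east as x and north as y: velocity relative to the air = (-130.665, -135.308) km/h; the air relative to ground = (-54.100, 0.000) km/h.
Velocity relative to ground = (-130.665, -135.308) + (-54.100, 0.000) = (-184.765, -135.308) km/h.
Speed = |(-184.765, -135.308)| = 229.012 km/h.

229.0 km/h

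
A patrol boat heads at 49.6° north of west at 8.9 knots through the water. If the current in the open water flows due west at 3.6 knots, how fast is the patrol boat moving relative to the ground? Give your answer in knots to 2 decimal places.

11.56 knots

Taking east as x and north as y: velocity relative to the water = (-5.768, 6.778) knots; the water relative to ground = (-3.600, 0.000) knots.
Velocity relative to ground = (-5.768, 6.778) + (-3.600, 0.000) = (-9.368, 6.778) knots.
Speed = |(-9.368, 6.778)| = 11.563 knots.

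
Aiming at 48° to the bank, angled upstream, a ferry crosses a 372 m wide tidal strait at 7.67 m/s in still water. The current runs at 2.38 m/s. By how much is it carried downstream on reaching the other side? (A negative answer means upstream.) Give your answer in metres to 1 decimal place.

-179.6 m

Perpendicular speed = 5.700 m/s; crossing time = 372 / 5.700 = 65.264 s.
Net downstream speed = -2.752 m/s.
Drift = -2.752 × 65.264 = -179.622 m (upstream).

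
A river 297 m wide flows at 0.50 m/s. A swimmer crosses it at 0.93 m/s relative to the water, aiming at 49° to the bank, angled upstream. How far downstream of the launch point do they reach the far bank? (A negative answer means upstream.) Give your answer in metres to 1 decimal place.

Perpendicular speed = 0.702 m/s; crossing time = 297 / 0.702 = 423.149 s.
Net downstream speed = -0.110 m/s.
Drift = -0.110 × 423.149 = -46.604 m (upstream).

-46.6 m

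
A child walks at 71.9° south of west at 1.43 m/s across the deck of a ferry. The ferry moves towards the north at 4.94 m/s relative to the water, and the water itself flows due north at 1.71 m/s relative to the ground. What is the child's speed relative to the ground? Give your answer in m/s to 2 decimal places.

In east/north components (m/s): child relative to ferry = (-0.444, -1.359); ferry relative to water = (0.000, 4.940); water relative to ground = (0.000, 1.710).
Sum = (-0.444, 5.291) m/s.
Speed = |(-0.444, 5.291)| = 5.309 m/s.

5.31 m/s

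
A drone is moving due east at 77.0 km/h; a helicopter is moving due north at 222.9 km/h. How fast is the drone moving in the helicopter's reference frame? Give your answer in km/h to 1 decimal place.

Taking east as x and north as y: drone velocity = (77.000, 0.000) km/h; helicopter velocity = (0.000, 222.900) km/h.
Velocity of drone relative to helicopter = (77.000, 0.000) − (0.000, 222.900) = (77.000, -222.900) km/h.
Magnitude = |(77.000, -222.900)| = 235.825 km/h.

235.8 km/h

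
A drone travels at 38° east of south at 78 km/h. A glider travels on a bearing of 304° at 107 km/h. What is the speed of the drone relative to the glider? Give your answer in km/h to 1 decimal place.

Taking east as x and north as y: drone velocity = (48.022, -61.465) km/h; glider velocity = (-88.707, 59.834) km/h.
Velocity of drone relative to glider = (48.022, -61.465) − (-88.707, 59.834) = (136.729, -121.298) km/h.
Magnitude = |(136.729, -121.298)| = 182.779 km/h.

182.8 km/h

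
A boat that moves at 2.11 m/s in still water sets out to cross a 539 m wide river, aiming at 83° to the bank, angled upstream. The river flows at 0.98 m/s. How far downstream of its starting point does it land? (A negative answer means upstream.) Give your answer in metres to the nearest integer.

Perpendicular speed = 2.094 m/s; crossing time = 539 / 2.094 = 257.369 s.
Net downstream speed = 0.723 m/s.
Drift = 0.723 × 257.369 = 186.040 m (downstream).

186 m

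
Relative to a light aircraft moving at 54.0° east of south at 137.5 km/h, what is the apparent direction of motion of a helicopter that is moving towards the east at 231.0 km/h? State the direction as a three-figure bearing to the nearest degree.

056°

Taking east as x and north as y: helicopter velocity = (231.000, 0.000) km/h; light aircraft velocity = (111.240, -80.820) km/h.
Velocity of helicopter relative to light aircraft = (231.000, 0.000) − (111.240, -80.820) = (119.760, 80.820) km/h.
Bearing = atan2(119.76, 80.82) = 55.99° clockwise from north.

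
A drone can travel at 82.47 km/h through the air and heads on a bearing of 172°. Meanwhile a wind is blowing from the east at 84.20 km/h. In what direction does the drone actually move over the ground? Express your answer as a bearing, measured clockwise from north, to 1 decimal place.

221.7°

Taking east as x and north as y: velocity relative to the air = (11.478, -81.667) km/h; the air relative to ground = (-84.200, 0.000) km/h.
Velocity relative to ground = (11.478, -81.667) + (-84.200, 0.000) = (-72.722, -81.667) km/h.
Bearing = atan2(-72.72, -81.67) = 221.68° clockwise from north.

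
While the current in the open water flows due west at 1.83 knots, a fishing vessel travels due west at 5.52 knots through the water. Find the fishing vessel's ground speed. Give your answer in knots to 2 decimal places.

7.35 knots

Taking east as x and north as y: velocity relative to the water = (-5.520, 0.000) knots; the water relative to ground = (-1.830, 0.000) knots.
Velocity relative to ground = (-5.520, 0.000) + (-1.830, 0.000) = (-7.350, 0.000) knots.
Speed = |(-7.350, 0.000)| = 7.350 knots.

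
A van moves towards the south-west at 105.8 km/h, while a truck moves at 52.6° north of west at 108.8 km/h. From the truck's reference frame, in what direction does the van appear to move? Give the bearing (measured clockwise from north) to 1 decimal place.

183.1°

Taking east as x and north as y: van velocity = (-74.812, -74.812) km/h; truck velocity = (-66.082, 86.432) km/h.
Velocity of van relative to truck = (-74.812, -74.812) − (-66.082, 86.432) = (-8.729, -161.244) km/h.
Bearing = atan2(-8.73, -161.24) = 183.10° clockwise from north.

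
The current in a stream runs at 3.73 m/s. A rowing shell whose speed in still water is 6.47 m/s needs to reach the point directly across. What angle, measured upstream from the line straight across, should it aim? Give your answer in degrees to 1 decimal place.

35.2°

To cancel the current, the upstream component of the rowing shell's velocity must equal the flow: 6.47 sin θ = 3.73.
sin θ = 3.73 / 6.47 = 0.5765.
θ = arcsin(0.5765) = 35.205°.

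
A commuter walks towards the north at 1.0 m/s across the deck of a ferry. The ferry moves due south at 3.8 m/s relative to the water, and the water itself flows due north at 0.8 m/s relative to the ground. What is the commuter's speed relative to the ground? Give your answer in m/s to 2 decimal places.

2.00 m/s

In east/north components (m/s): commuter relative to ferry = (0.000, 1.000); ferry relative to water = (0.000, -3.800); water relative to ground = (0.000, 0.800).
Sum = (0.000, -2.000) m/s.
Speed = |(0.000, -2.000)| = 2.000 m/s.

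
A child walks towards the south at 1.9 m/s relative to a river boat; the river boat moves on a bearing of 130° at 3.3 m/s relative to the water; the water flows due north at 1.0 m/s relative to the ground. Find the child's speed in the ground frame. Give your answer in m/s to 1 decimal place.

In east/north components (m/s): child relative to river boat = (0.000, -1.900); river boat relative to water = (2.528, -2.121); water relative to ground = (0.000, 1.000).
Sum = (2.528, -3.021) m/s.
Speed = |(2.528, -3.021)| = 3.939 m/s.

3.9 m/s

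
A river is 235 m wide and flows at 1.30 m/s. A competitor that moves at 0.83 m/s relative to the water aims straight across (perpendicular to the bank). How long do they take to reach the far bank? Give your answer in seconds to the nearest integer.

283 s

The component of the competitor's velocity perpendicular to the bank is 0.83 m/s.
The flow acts along the bank and has no component across it.
Time = 235 / 0.830 = 283.133 s.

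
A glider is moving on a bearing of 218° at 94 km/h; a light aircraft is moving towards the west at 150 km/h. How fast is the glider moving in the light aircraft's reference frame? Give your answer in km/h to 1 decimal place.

118.2 km/h

Taking east as x and north as y: glider velocity = (-57.872, -74.073) km/h; light aircraft velocity = (-150.000, 0.000) km/h.
Velocity of glider relative to light aircraft = (-57.872, -74.073) − (-150.000, 0.000) = (92.128, -74.073) km/h.
Magnitude = |(92.128, -74.073)| = 118.213 km/h.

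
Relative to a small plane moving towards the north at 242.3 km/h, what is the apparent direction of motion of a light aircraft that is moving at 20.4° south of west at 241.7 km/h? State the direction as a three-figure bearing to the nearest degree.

215°

Taking east as x and north as y: light aircraft velocity = (-226.541, -84.250) km/h; small plane velocity = (0.000, 242.300) km/h.
Velocity of light aircraft relative to small plane = (-226.541, -84.250) − (0.000, 242.300) = (-226.541, -326.550) km/h.
Bearing = atan2(-226.54, -326.55) = 214.75° clockwise from north.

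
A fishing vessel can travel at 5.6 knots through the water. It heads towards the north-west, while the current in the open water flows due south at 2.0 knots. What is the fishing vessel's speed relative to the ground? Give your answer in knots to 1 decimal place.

4.4 knots

Taking east as x and north as y: velocity relative to the water = (-3.960, 3.960) knots; the water relative to ground = (0.000, -2.000) knots.
Velocity relative to ground = (-3.960, 3.960) + (0.000, -2.000) = (-3.960, 1.960) knots.
Speed = |(-3.960, 1.960)| = 4.418 knots.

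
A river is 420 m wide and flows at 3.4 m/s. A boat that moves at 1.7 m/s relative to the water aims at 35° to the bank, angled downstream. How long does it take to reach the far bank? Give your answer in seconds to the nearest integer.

The component of the boat's velocity perpendicular to the bank is 1.7 × sin 35° = 0.975 m/s.
The flow acts along the bank and has no component across it.
Time = 420 / 0.975 = 430.734 s.

431 s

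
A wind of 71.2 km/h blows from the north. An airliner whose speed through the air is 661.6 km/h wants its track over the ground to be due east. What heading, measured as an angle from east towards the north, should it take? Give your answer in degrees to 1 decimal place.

6.2°

The wind pushes perpendicular to the desired track; the heading must have a component into the wind equal to 71.2 km/h: 661.6 sin θ = 71.2.
sin θ = 0.1076, so θ = 6.178°.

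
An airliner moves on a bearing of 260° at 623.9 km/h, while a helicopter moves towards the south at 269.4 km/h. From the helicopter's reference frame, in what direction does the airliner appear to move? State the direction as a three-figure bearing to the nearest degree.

Taking east as x and north as y: airliner velocity = (-614.422, -108.339) km/h; helicopter velocity = (0.000, -269.400) km/h.
Velocity of airliner relative to helicopter = (-614.422, -108.339) − (0.000, -269.400) = (-614.422, 161.061) km/h.
Bearing = atan2(-614.42, 161.06) = 284.69° clockwise from north.

285°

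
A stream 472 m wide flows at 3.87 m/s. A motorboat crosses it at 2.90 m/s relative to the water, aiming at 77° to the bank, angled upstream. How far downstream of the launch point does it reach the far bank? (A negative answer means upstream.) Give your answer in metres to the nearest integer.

Perpendicular speed = 2.826 m/s; crossing time = 472 / 2.826 = 167.040 s.
Net downstream speed = 3.218 m/s.
Drift = 3.218 × 167.040 = 537.474 m (downstream).

537 m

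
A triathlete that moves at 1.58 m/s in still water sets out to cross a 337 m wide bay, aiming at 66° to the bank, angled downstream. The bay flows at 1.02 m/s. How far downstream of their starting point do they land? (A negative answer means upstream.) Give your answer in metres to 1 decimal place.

388.2 m

Perpendicular speed = 1.443 m/s; crossing time = 337 / 1.443 = 233.476 s.
Net downstream speed = 1.663 m/s.
Drift = 1.663 × 233.476 = 388.188 m (downstream).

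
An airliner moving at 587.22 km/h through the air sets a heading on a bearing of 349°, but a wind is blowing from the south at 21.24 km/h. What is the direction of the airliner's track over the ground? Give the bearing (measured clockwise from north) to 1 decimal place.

Taking east as x and north as y: velocity relative to the air = (-112.047, 576.431) km/h; the air relative to ground = (0.000, 21.240) km/h.
Velocity relative to ground = (-112.047, 576.431) + (0.000, 21.240) = (-112.047, 597.671) km/h.
Bearing = atan2(-112.05, 597.67) = 349.38° clockwise from north.

349.4°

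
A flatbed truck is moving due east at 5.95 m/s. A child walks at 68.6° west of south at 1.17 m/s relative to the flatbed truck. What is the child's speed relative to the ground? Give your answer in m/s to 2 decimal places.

Taking east as x and north as y: flatbed truck velocity = (5.950, 0.000) m/s; child velocity relative to flatbed truck = (-1.089, -0.427) m/s.
Velocity relative to ground = (5.950, 0.000) + (-1.089, -0.427) = (4.861, -0.427) m/s.
Speed = |(4.861, -0.427)| = 4.879 m/s.

4.88 m/s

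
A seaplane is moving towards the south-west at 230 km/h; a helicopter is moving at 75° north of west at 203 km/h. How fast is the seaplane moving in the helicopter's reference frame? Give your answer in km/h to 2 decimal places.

375.23 km/h

Taking east as x and north as y: seaplane velocity = (-162.635, -162.635) km/h; helicopter velocity = (-52.540, 196.083) km/h.
Velocity of seaplane relative to helicopter = (-162.635, -162.635) − (-52.540, 196.083) = (-110.094, -358.718) km/h.
Magnitude = |(-110.094, -358.718)| = 375.232 km/h.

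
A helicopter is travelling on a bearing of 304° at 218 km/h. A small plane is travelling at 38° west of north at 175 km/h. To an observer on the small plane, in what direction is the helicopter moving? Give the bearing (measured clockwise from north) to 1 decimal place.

257.6°

Taking east as x and north as y: helicopter velocity = (-180.730, 121.904) km/h; small plane velocity = (-107.741, 137.902) km/h.
Velocity of helicopter relative to small plane = (-180.730, 121.904) − (-107.741, 137.902) = (-72.989, -15.998) km/h.
Bearing = atan2(-72.99, -16.00) = 257.64° clockwise from north.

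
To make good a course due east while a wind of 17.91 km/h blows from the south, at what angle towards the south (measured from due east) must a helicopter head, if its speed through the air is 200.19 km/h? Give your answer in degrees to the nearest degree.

The wind pushes perpendicular to the desired track; the heading must have a component into the wind equal to 17.91 km/h: 200.19 sin θ = 17.91.
sin θ = 0.0895, so θ = 5.133°.

5°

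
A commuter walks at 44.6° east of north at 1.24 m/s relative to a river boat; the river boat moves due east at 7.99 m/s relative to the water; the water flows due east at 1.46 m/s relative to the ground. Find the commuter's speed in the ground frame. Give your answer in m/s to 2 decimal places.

In east/north components (m/s): commuter relative to river boat = (0.871, 0.883); river boat relative to water = (7.990, 0.000); water relative to ground = (1.460, 0.000).
Sum = (10.321, 0.883) m/s.
Speed = |(10.321, 0.883)| = 10.358 m/s.

10.36 m/s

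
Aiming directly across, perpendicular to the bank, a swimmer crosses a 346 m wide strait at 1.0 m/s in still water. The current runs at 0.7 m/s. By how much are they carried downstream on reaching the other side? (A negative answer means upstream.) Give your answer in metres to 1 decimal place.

242.2 m

Perpendicular speed = 1.000 m/s; crossing time = 346 / 1.000 = 346.000 s.
Net downstream speed = 0.700 m/s.
Drift = 0.700 × 346.000 = 242.200 m (downstream).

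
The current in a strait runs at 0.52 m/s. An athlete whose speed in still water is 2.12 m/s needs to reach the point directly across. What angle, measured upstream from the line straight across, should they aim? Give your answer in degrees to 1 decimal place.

14.2°

To cancel the current, the upstream component of the athlete's velocity must equal the flow: 2.12 sin θ = 0.52.
sin θ = 0.52 / 2.12 = 0.2453.
θ = arcsin(0.2453) = 14.199°.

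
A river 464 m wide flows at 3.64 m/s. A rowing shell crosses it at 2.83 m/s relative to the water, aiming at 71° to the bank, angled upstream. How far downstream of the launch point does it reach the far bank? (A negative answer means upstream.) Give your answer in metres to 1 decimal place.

Perpendicular speed = 2.676 m/s; crossing time = 464 / 2.676 = 173.405 s.
Net downstream speed = 2.719 m/s.
Drift = 2.719 × 173.405 = 471.426 m (downstream).

471.4 m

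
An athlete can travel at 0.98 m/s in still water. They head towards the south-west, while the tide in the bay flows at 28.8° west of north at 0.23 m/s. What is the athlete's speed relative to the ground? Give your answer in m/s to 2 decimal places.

0.94 m/s

Taking east as x and north as y: velocity relative to the water = (-0.693, -0.693) m/s; the water relative to ground = (-0.111, 0.202) m/s.
Velocity relative to ground = (-0.693, -0.693) + (-0.111, 0.202) = (-0.804, -0.491) m/s.
Speed = |(-0.804, -0.491)| = 0.942 m/s.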